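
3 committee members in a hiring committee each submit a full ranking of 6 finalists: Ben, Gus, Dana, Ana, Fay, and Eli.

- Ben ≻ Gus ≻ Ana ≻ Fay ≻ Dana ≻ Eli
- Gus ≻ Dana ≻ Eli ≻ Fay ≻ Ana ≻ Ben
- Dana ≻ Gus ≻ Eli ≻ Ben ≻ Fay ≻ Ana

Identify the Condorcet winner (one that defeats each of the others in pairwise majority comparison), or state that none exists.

Head-to-head results (3 voters total):
Ben vs Gus: Gus wins 2–1.
Ben vs Dana: Dana wins 2–1.
Ben vs Ana: Ben wins 2–1.
Ben vs Fay: Ben wins 2–1.
Ben vs Eli: Eli wins 2–1.
Gus vs Dana: Gus wins 2–1.
Gus vs Ana: Gus wins 3–0.
Gus vs Fay: Gus wins 3–0.
Gus vs Eli: Gus wins 3–0.
Dana vs Ana: Dana wins 2–1.
Dana vs Fay: Dana wins 2–1.
Dana vs Eli: Dana wins 3–0.
Ana vs Fay: Fay wins 2–1.
Ana vs Eli: Eli wins 2–1.
Fay vs Eli: Eli wins 2–1.
Gus beats each rival — Ben (2–1), Dana (2–1), Ana (3–0), Fay (3–0), Eli (3–0) — so Gus is the Condorcet winner.

Gus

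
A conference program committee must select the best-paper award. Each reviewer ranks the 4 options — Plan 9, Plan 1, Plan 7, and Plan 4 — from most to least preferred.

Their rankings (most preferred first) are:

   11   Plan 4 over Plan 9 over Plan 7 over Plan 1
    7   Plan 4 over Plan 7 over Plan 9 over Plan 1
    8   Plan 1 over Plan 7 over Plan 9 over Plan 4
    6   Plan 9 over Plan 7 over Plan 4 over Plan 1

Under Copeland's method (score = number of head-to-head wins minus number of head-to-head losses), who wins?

Pairwise results:
  Plan 9 vs Plan 1: Plan 9 wins 24–8.
  Plan 9 vs Plan 7: Plan 9 wins 17–15.
  Plan 9 vs Plan 4: Plan 4 wins 18–14.
  Plan 1 vs Plan 7: Plan 7 wins 24–8.
  Plan 1 vs Plan 4: Plan 4 wins 24–8.
  Plan 7 vs Plan 4: Plan 4 wins 18–14.
Copeland scores (wins − losses):
  Plan 9: 2 − 1 = 1
  Plan 1: 0 − 3 = -3
  Plan 7: 1 − 2 = -1
  Plan 4: 3 − 0 = 3
Plan 4 has the best Copeland score.

Plan 4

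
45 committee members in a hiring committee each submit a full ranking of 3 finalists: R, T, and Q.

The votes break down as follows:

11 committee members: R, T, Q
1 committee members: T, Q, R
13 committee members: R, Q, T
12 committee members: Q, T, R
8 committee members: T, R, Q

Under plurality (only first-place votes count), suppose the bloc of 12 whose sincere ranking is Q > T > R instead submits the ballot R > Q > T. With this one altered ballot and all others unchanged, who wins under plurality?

First-place totals with the altered ballot: R 36, T 9, Q 0.
The winner is unchanged: still R.

R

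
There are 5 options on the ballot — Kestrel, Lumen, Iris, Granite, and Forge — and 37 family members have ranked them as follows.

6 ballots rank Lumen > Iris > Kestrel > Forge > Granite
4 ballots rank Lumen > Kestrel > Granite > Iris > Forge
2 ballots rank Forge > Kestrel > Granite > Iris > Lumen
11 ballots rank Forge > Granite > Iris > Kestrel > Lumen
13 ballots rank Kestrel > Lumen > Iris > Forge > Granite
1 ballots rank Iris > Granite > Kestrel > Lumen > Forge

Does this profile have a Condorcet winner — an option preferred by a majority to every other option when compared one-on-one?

Yes

Head-to-head results (37 voters total):
Kestrel vs Lumen: Kestrel wins 27–10.
Kestrel vs Iris: Kestrel wins 19–18.
Kestrel vs Granite: Kestrel wins 25–12.
Kestrel vs Forge: Kestrel wins 24–13.
Lumen vs Iris: Lumen wins 23–14.
Lumen vs Granite: Lumen wins 23–14.
Lumen vs Forge: Lumen wins 24–13.
Iris vs Granite: Iris wins 20–17.
Iris vs Forge: Iris wins 24–13.
Granite vs Forge: Forge wins 32–5.
Kestrel beats each rival — Lumen (27–10), Iris (19–18), Granite (25–12), Forge (24–13) — so Kestrel is the Condorcet winner.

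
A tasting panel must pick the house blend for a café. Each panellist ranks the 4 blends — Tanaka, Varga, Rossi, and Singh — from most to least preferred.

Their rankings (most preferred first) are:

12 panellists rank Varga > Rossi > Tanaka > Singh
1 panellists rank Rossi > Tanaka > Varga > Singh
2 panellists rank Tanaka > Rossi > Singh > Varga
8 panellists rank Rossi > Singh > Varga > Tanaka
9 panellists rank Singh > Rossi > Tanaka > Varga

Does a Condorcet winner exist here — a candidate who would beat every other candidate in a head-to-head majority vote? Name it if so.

Head-to-head results (32 voters total):
Tanaka vs Varga: Varga wins 20–12.
Tanaka vs Rossi: Rossi wins 30–2.
Tanaka vs Singh: Singh wins 17–15.
Varga vs Rossi: Rossi wins 20–12.
Varga vs Singh: Singh wins 19–13.
Rossi vs Singh: Rossi wins 23–9.
Rossi beats each rival — Tanaka (30–2), Varga (20–12), Singh (23–9) — so Rossi is the Condorcet winner.

Rossi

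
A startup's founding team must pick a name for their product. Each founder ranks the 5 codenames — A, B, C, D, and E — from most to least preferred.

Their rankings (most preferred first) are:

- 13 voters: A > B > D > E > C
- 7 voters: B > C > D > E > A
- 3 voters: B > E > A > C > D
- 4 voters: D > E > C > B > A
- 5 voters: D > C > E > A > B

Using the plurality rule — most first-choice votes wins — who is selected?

First-place vote totals:
  A: 13
  B: 10
  C: 0
  D: 9
  E: 0
A has the most first-place votes.

A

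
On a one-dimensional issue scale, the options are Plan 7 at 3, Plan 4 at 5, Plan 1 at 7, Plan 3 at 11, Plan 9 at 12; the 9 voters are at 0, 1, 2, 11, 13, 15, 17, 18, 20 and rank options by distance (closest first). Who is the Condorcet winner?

With single-peaked preferences on a line, the Condorcet winner is the candidate closest to the median voter.
The median voter (position 13) is closest to Plan 9 at 12.
Check: Plan 9 vs Plan 3 — voters closer to Plan 9: 5 of 9.

Plan 9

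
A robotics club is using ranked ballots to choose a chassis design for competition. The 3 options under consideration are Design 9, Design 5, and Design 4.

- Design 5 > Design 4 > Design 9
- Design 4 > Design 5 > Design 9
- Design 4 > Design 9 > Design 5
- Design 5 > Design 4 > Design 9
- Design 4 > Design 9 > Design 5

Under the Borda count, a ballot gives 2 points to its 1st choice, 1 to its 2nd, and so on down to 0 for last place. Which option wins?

Design 4

Borda scores:
  Design 9: 0 + 0 + 1 + 0 + 1 = 2
  Design 5: 2 + 1 + 0 + 2 + 0 = 5
  Design 4: 1 + 2 + 2 + 1 + 2 = 8
Design 4 has the highest total.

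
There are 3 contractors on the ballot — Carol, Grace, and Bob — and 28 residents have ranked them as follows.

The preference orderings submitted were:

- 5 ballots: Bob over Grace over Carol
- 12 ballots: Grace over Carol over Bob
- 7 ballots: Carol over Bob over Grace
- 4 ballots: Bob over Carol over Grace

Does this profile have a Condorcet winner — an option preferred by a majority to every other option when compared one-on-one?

Head-to-head results (28 voters total):
Carol vs Grace: Grace wins 17–11.
Carol vs Bob: Carol wins 19–9.
Grace vs Bob: Bob wins 16–12.
No candidate beats all others: Carol beats Bob beats Grace beats Carol, a majority cycle.

No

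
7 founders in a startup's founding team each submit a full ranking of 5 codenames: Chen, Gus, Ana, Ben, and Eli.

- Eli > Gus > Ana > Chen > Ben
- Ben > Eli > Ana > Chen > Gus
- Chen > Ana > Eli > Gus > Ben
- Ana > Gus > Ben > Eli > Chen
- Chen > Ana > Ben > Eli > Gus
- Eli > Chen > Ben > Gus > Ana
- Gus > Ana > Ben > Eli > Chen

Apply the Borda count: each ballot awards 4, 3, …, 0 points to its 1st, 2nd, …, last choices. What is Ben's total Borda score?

12

Borda scores:
  Chen: 1 + 1 + 4 + 0 + 4 + 3 + 0 = 13
  Gus: 3 + 0 + 1 + 3 + 0 + 1 + 4 = 12
  Ana: 2 + 2 + 3 + 4 + 3 + 0 + 3 = 17
  Ben: 0 + 4 + 0 + 2 + 2 + 2 + 2 = 12
  Eli: 4 + 3 + 2 + 1 + 1 + 4 + 1 = 16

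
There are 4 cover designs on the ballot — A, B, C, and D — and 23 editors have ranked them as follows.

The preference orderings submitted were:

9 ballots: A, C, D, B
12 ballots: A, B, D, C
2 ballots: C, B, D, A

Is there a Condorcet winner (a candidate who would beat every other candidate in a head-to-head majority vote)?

Head-to-head results (23 voters total):
A vs B: A wins 21–2.
A vs C: A wins 21–2.
A vs D: A wins 21–2.
B vs C: B wins 12–11.
B vs D: B wins 14–9.
C vs D: D wins 12–11.
A beats each rival — B (21–2), C (21–2), D (21–2) — so A is the Condorcet winner.

Yes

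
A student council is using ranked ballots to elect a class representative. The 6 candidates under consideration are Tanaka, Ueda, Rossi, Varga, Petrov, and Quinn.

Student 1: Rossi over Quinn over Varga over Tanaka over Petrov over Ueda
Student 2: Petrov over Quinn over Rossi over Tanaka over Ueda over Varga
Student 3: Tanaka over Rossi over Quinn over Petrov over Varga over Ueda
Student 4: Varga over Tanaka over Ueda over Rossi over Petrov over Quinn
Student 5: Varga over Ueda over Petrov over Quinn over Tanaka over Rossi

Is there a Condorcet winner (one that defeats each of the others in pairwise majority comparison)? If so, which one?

Head-to-head results (5 voters total):
Tanaka vs Ueda: Tanaka wins 4–1.
Tanaka vs Rossi: Tanaka wins 3–2.
Tanaka vs Varga: Varga wins 3–2.
Tanaka vs Petrov: Tanaka wins 3–2.
Tanaka vs Quinn: Quinn wins 3–2.
Ueda vs Rossi: Rossi wins 3–2.
Ueda vs Varga: Varga wins 4–1.
Ueda vs Petrov: Petrov wins 3–2.
Ueda vs Quinn: Quinn wins 3–2.
Rossi vs Varga: Rossi wins 3–2.
Rossi vs Petrov: Rossi wins 3–2.
Rossi vs Quinn: Rossi wins 3–2.
Varga vs Petrov: Varga wins 3–2.
Varga vs Quinn: Quinn wins 3–2.
Petrov vs Quinn: Petrov wins 3–2.
No candidate beats all others: Tanaka beats Rossi beats Varga beats Tanaka, a majority cycle.

No Condorcet winner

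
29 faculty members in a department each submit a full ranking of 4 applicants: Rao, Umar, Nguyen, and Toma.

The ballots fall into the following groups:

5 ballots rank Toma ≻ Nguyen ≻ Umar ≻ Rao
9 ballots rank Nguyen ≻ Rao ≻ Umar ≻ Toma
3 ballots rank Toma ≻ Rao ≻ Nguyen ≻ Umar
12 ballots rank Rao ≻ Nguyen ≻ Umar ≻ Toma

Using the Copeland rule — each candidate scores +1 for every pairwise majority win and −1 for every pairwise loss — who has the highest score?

Pairwise results:
  Rao vs Umar: Rao wins 24–5.
  Rao vs Nguyen: Rao wins 15–14.
  Rao vs Toma: Rao wins 21–8.
  Umar vs Nguyen: Nguyen wins 29–0.
  Umar vs Toma: Umar wins 21–8.
  Nguyen vs Toma: Nguyen wins 21–8.
Copeland scores (wins − losses):
  Rao: 3 − 0 = 3
  Umar: 1 − 2 = -1
  Nguyen: 2 − 1 = 1
  Toma: 0 − 3 = -3
Rao has the best Copeland score.

Rao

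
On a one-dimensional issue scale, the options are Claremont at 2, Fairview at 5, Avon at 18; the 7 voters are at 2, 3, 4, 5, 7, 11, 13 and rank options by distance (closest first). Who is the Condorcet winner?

Fairview

With single-peaked preferences on a line, the Condorcet winner is the candidate closest to the median voter.
The median voter (position 5) is closest to Fairview at 5.
Check: Fairview vs Avon — voters closer to Fairview: 6 of 7.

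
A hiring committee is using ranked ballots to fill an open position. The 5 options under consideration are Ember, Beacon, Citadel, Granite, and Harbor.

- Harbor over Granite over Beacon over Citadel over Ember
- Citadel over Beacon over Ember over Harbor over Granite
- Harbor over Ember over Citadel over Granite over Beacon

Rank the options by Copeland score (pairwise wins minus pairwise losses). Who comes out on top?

Pairwise results:
  Ember vs Beacon: Beacon wins 2–1.
  Ember vs Citadel: Citadel wins 2–1.
  Ember vs Granite: Ember wins 2–1.
  Ember vs Harbor: Harbor wins 2–1.
  Beacon vs Citadel: Citadel wins 2–1.
  Beacon vs Granite: Granite wins 2–1.
  Beacon vs Harbor: Harbor wins 2–1.
  Citadel vs Granite: Citadel wins 2–1.
  Citadel vs Harbor: Harbor wins 2–1.
  Granite vs Harbor: Harbor wins 3–0.
Copeland scores (wins − losses):
  Ember: 1 − 3 = -2
  Beacon: 1 − 3 = -2
  Citadel: 3 − 1 = 2
  Granite: 1 − 3 = -2
  Harbor: 4 − 0 = 4
Harbor has the best Copeland score.

Harbor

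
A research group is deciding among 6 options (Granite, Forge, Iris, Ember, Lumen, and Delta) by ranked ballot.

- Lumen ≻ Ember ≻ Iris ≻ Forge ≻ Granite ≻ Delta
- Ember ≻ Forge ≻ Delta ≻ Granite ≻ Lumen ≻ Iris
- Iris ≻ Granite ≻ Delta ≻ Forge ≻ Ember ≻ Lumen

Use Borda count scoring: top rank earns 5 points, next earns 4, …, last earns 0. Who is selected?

Ember

Borda scores:
  Granite: 1 + 2 + 4 = 7
  Forge: 2 + 4 + 2 = 8
  Iris: 3 + 0 + 5 = 8
  Ember: 4 + 5 + 1 = 10
  Lumen: 5 + 1 + 0 = 6
  Delta: 0 + 3 + 3 = 6
Ember has the highest total.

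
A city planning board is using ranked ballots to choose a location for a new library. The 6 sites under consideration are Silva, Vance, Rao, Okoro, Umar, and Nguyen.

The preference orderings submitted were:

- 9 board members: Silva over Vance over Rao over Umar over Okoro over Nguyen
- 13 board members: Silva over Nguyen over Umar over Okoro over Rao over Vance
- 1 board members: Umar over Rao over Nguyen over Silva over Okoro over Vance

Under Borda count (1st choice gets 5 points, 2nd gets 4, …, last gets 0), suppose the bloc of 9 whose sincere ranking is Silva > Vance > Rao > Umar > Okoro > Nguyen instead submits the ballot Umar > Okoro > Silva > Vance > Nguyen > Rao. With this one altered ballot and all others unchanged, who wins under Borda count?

Silva

Borda totals with the altered ballot: Silva 94, Vance 18, Rao 17, Okoro 63, Umar 89, Nguyen 64.
The winner is unchanged: still Silva.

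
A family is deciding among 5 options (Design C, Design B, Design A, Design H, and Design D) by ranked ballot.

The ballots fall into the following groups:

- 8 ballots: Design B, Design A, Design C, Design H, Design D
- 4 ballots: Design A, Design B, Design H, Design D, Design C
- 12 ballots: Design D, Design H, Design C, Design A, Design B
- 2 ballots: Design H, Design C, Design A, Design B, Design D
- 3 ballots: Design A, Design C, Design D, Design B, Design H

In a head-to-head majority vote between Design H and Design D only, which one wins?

Design D

Ballots ranking Design H above Design D: 8+4+2 = 14.
Ballots ranking Design D above Design H: 12+3 = 15.
Design D wins the head-to-head, 15–14.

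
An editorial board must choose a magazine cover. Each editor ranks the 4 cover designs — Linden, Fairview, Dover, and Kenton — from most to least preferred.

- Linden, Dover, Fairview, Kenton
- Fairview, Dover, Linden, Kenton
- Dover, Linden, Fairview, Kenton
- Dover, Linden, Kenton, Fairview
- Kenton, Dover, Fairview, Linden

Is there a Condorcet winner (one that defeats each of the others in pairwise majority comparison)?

Yes

Head-to-head results (5 voters total):
Linden vs Fairview: Linden wins 3–2.
Linden vs Dover: Dover wins 4–1.
Linden vs Kenton: Linden wins 4–1.
Fairview vs Dover: Dover wins 4–1.
Fairview vs Kenton: Fairview wins 3–2.
Dover vs Kenton: Dover wins 4–1.
Dover beats each rival — Linden (4–1), Fairview (4–1), Kenton (4–1) — so Dover is the Condorcet winner.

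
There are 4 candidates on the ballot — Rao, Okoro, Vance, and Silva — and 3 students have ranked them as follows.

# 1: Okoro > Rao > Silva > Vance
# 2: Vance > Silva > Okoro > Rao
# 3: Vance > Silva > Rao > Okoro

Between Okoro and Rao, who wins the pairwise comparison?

Ballots ranking Okoro above Rao: 2.
Ballots ranking Rao above Okoro: 1.
Okoro wins the head-to-head, 2–1.

Okoro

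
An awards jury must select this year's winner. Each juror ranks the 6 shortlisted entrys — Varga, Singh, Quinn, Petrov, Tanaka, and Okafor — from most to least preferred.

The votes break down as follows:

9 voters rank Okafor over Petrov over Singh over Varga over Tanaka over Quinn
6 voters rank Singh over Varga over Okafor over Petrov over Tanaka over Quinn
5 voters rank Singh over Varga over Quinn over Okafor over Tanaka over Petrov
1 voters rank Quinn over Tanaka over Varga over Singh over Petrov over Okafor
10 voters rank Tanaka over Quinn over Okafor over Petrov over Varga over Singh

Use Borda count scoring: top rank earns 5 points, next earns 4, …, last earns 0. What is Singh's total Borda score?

Borda scores:
  Varga: 9·2 + 6·4 + 5·4 + 3 + 10·1 = 75
  Singh: 9·3 + 6·5 + 5·5 + 2 + 10·0 = 84
  Quinn: 9·0 + 6·0 + 5·3 + 5 + 10·4 = 60
  Petrov: 9·4 + 6·2 + 5·0 + 1 + 10·2 = 69
  Tanaka: 9·1 + 6·1 + 5·1 + 4 + 10·5 = 74
  Okafor: 9·5 + 6·3 + 5·2 + 0 + 10·3 = 103

84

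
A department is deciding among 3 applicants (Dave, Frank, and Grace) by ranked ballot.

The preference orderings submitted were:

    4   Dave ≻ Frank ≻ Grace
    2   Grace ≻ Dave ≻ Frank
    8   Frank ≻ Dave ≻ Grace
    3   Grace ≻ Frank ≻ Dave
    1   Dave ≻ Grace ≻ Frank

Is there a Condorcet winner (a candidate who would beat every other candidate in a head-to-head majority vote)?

Head-to-head results (18 voters total):
Dave vs Frank: Frank wins 11–7.
Dave vs Grace: Dave wins 13–5.
Frank vs Grace: Frank wins 12–6.
Frank beats each rival — Dave (11–7), Grace (12–6) — so Frank is the Condorcet winner.

Yes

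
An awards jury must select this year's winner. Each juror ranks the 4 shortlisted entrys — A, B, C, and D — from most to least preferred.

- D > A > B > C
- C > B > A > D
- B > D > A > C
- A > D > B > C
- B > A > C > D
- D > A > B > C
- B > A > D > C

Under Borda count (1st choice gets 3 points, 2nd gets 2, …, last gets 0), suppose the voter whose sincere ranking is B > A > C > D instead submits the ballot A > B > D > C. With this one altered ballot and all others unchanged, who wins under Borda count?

Borda totals with the altered ballot: A 14, B 13, C 3, D 12.
The switch changes the winner from B to A.

A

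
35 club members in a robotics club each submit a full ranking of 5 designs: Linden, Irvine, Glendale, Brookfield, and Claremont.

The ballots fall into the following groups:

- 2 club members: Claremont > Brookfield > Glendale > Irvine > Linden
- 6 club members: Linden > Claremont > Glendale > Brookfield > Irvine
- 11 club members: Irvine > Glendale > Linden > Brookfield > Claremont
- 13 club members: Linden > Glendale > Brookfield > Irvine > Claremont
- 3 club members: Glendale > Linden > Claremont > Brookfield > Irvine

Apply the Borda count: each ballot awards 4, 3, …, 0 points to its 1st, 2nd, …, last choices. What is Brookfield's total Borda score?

Borda scores:
  Linden: 2·0 + 6·4 + 11·2 + 13·4 + 3·3 = 107
  Irvine: 2·1 + 6·0 + 11·4 + 13·1 + 3·0 = 59
  Glendale: 2·2 + 6·2 + 11·3 + 13·3 + 3·4 = 100
  Brookfield: 2·3 + 6·1 + 11·1 + 13·2 + 3·1 = 52
  Claremont: 2·4 + 6·3 + 11·0 + 13·0 + 3·2 = 32

52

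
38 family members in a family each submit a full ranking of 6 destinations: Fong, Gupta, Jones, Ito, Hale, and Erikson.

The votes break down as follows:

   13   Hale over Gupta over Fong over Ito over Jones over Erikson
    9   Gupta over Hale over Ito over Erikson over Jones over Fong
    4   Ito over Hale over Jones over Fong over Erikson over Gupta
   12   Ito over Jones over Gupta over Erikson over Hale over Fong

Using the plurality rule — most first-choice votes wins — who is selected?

First-place vote totals:
  Fong: 0
  Gupta: 9
  Jones: 0
  Ito: 16
  Hale: 13
  Erikson: 0
Ito has the most first-place votes.

Ito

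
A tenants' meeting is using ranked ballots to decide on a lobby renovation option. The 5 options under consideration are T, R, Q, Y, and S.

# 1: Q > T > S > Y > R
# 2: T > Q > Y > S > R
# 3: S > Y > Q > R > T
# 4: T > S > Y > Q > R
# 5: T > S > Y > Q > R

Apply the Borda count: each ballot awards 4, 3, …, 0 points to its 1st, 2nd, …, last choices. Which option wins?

Borda scores:
  T: 3 + 4 + 0 + 4 + 4 = 15
  R: 0 + 0 + 1 + 0 + 0 = 1
  Q: 4 + 3 + 2 + 1 + 1 = 11
  Y: 1 + 2 + 3 + 2 + 2 = 10
  S: 2 + 1 + 4 + 3 + 3 = 13
T has the highest total.

T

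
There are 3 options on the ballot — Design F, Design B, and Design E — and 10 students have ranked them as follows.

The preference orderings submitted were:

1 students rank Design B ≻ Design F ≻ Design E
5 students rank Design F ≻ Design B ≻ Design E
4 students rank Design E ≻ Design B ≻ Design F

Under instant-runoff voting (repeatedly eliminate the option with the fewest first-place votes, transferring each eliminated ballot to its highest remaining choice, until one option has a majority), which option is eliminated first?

Design B

Round 1: Design F 5, Design E 4, Design B 1. Design B has the fewest and is eliminated.
Round 2: Design F 6, Design E 4. Design F has a majority.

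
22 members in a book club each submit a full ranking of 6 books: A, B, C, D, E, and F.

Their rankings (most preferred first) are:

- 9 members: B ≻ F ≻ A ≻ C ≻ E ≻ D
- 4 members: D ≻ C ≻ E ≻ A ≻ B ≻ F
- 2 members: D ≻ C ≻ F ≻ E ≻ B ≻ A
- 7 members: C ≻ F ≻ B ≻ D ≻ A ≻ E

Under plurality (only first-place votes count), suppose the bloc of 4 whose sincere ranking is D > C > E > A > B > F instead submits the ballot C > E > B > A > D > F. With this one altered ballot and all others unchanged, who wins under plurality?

First-place totals with the altered ballot: A 0, B 9, C 11, D 2, E 0, F 0.
The switch changes the winner from B to C.

C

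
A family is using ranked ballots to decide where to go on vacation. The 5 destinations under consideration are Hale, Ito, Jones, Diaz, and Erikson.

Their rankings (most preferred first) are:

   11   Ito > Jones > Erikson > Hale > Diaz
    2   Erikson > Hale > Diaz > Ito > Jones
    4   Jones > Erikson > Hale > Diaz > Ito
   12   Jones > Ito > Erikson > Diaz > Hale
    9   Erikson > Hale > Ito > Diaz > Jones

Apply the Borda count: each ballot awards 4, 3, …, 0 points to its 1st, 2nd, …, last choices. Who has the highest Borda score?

Borda scores:
  Hale: 11·1 + 2·3 + 4·2 + 12·0 + 9·3 = 52
  Ito: 11·4 + 2·1 + 4·0 + 12·3 + 9·2 = 100
  Jones: 11·3 + 2·0 + 4·4 + 12·4 + 9·0 = 97
  Diaz: 11·0 + 2·2 + 4·1 + 12·1 + 9·1 = 29
  Erikson: 11·2 + 2·4 + 4·3 + 12·2 + 9·4 = 102
Erikson has the highest total.

Erikson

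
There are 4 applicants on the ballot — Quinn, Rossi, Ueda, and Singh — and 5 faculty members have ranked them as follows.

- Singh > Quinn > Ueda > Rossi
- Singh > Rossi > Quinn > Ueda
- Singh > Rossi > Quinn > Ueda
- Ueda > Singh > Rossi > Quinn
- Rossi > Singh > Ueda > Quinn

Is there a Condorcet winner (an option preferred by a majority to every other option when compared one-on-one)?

Yes

Head-to-head results (5 voters total):
Quinn vs Rossi: Rossi wins 4–1.
Quinn vs Ueda: Quinn wins 3–2.
Quinn vs Singh: Singh wins 5–0.
Rossi vs Ueda: Rossi wins 3–2.
Rossi vs Singh: Singh wins 4–1.
Ueda vs Singh: Singh wins 4–1.
Singh beats each rival — Quinn (5–0), Rossi (4–1), Ueda (4–1) — so Singh is the Condorcet winner.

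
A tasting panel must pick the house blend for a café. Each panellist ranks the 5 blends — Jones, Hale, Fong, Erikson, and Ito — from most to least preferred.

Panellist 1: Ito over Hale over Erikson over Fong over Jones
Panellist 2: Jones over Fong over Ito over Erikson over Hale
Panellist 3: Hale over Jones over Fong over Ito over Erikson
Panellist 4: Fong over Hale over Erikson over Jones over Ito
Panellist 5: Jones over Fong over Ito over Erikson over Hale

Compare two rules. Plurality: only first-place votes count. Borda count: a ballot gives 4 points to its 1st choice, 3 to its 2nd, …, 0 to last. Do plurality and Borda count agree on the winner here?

No

Plurality first-place counts: Jones 2, Hale 1, Fong 1, Erikson 0, Ito 1 → Jones.
Borda totals: Jones 12, Hale 10, Fong 13, Erikson 6, Ito 9 → Fong.
The two rules disagree: plurality picks Jones, Borda picks Fong.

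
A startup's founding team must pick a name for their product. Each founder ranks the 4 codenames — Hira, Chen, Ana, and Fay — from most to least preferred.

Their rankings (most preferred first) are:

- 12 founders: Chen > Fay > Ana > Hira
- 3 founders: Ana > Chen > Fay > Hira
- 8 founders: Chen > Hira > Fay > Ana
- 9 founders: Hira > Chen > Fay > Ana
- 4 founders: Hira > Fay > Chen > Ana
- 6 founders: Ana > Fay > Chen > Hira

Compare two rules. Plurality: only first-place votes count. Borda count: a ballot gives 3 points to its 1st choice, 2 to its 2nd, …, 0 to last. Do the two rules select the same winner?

Plurality first-place counts: Hira 13, Chen 20, Ana 9, Fay 0 → Chen.
Borda totals: Hira 55, Chen 94, Ana 39, Fay 64 → Chen.
The two rules agree on Chen.

Yes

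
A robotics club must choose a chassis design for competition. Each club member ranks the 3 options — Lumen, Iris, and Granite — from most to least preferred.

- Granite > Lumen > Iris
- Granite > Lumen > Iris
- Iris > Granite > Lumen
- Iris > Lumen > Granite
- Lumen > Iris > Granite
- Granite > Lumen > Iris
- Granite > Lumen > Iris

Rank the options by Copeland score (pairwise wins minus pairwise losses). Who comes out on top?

Granite

Pairwise results:
  Lumen vs Iris: Lumen wins 5–2.
  Lumen vs Granite: Granite wins 5–2.
  Iris vs Granite: Granite wins 4–3.
Copeland scores (wins − losses):
  Lumen: 1 − 1 = 0
  Iris: 0 − 2 = -2
  Granite: 2 − 0 = 2
Granite has the best Copeland score.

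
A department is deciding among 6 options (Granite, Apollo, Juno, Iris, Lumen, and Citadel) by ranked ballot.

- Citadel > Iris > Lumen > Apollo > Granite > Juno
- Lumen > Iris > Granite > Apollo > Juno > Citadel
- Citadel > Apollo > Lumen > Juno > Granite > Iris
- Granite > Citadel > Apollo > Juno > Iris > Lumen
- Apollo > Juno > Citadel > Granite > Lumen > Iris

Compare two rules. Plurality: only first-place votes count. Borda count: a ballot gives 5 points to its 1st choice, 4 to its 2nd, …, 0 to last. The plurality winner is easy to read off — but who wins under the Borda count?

Citadel

Plurality first-place counts: Granite 1, Apollo 1, Juno 0, Iris 0, Lumen 1, Citadel 2 → Citadel.
Borda totals: Granite 12, Apollo 16, Juno 9, Iris 9, Lumen 12, Citadel 17 → Citadel.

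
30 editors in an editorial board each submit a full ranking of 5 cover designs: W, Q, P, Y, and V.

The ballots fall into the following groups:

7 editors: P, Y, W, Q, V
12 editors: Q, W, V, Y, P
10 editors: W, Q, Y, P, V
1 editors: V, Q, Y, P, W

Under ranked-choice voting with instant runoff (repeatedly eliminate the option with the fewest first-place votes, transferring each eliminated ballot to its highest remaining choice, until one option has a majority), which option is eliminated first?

Y

Round 1: Q 12, W 10, P 7, V 1, Y 0. Y has the fewest and is eliminated.
Round 2: Q 12, W 10, P 7, V 1. V has the fewest and is eliminated.
Round 3: Q 13, W 10, P 7. P has the fewest and is eliminated.
Round 4: W 17, Q 13. W has a majority.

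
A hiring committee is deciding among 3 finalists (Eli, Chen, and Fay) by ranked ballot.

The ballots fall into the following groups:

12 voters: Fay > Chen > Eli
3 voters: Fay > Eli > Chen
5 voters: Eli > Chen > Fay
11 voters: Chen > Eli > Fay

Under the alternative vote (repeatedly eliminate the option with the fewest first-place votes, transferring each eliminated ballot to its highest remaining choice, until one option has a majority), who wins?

Chen

Round 1: Fay 15, Chen 11, Eli 5. Eli has the fewest and is eliminated.
Round 2: Chen 16, Fay 15. Chen has a majority.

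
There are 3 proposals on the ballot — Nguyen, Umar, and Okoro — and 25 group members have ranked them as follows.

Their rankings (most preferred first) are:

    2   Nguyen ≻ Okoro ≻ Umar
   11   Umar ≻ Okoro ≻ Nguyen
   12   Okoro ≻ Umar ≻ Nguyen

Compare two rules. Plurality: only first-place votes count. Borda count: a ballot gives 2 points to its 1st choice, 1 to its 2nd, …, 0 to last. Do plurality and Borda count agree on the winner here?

Yes

Plurality first-place counts: Nguyen 2, Umar 11, Okoro 12 → Okoro.
Borda totals: Nguyen 4, Umar 34, Okoro 37 → Okoro.
The two rules agree on Okoro.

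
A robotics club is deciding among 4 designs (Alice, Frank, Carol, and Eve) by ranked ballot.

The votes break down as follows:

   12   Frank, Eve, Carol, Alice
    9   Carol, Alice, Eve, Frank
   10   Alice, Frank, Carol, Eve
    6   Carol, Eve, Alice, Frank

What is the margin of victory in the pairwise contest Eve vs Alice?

Ballots ranking Eve above Alice: 12+6 = 18.
Ballots ranking Alice above Eve: 9+10 = 19.
Alice wins 19–18, a margin of 1.

1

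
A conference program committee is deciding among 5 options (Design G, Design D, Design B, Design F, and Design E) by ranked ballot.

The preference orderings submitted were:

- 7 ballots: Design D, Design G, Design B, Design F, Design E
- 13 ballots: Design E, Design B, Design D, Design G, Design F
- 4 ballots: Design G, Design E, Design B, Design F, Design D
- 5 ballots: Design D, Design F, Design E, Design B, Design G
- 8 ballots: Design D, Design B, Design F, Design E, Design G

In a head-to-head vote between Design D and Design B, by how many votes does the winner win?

Ballots ranking Design D above Design B: 7+5+8 = 20.
Ballots ranking Design B above Design D: 13+4 = 17.
Design D wins 20–17, a margin of 3.

3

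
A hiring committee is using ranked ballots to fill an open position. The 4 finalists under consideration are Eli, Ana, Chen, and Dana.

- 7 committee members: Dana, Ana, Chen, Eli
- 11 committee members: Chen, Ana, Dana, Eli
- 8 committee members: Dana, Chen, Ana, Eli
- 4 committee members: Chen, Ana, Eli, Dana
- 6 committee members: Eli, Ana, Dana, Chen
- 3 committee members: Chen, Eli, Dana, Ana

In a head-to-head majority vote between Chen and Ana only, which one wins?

Chen

Ballots ranking Chen above Ana: 11+8+4+3 = 26.
Ballots ranking Ana above Chen: 7+6 = 13.
Chen wins the head-to-head, 26–13.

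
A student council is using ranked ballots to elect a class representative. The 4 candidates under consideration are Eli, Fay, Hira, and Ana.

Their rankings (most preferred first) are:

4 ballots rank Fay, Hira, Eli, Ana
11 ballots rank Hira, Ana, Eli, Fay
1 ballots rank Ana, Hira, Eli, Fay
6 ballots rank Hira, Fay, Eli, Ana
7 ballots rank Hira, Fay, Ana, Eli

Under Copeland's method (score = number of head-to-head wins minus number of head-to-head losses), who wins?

Hira

Pairwise results:
  Eli vs Fay: Fay wins 17–12.
  Eli vs Hira: Hira wins 29–0.
  Eli vs Ana: Ana wins 19–10.
  Fay vs Hira: Hira wins 25–4.
  Fay vs Ana: Fay wins 17–12.
  Hira vs Ana: Hira wins 28–1.
Copeland scores (wins − losses):
  Eli: 0 − 3 = -3
  Fay: 2 − 1 = 1
  Hira: 3 − 0 = 3
  Ana: 1 − 2 = -1
Hira has the best Copeland score.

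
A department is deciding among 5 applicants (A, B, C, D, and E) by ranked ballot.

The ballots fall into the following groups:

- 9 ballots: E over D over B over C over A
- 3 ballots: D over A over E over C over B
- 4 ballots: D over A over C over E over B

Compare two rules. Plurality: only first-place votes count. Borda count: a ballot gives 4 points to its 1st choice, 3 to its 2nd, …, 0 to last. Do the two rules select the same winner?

No

Plurality first-place counts: A 0, B 0, C 0, D 7, E 9 → E.
Borda totals: A 21, B 18, C 20, D 55, E 46 → D.
The two rules disagree: plurality picks E, Borda picks D.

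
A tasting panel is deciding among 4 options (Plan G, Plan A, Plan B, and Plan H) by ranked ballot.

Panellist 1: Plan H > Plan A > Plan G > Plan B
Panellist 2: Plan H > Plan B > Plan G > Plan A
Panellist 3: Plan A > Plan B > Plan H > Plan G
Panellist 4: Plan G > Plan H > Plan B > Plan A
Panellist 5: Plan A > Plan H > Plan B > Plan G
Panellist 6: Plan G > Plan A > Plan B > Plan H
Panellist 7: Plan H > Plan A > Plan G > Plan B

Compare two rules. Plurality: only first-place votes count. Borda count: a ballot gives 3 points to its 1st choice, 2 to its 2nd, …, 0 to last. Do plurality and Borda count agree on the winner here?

Plurality first-place counts: Plan G 2, Plan A 2, Plan B 0, Plan H 3 → Plan H.
Borda totals: Plan G 9, Plan A 12, Plan B 7, Plan H 14 → Plan H.
The two rules agree on Plan H.

Yes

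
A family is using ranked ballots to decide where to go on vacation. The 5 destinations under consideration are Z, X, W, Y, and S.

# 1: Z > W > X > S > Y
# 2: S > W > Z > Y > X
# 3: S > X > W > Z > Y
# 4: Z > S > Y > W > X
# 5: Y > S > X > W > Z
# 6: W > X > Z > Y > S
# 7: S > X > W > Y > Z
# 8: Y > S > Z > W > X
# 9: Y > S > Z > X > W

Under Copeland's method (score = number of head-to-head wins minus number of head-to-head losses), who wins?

Pairwise results:
  Z vs X: Z wins 5–4.
  Z vs W: W wins 5–4.
  Z vs Y: Z wins 5–4.
  Z vs S: S wins 6–3.
  X vs W: W wins 5–4.
  X vs Y: Y wins 5–4.
  X vs S: S wins 7–2.
  W vs Y: W wins 5–4.
  W vs S: S wins 7–2.
  Y vs S: S wins 5–4.
Copeland scores (wins − losses):
  Z: 2 − 2 = 0
  X: 0 − 4 = -4
  W: 3 − 1 = 2
  Y: 1 − 3 = -2
  S: 4 − 0 = 4
S has the best Copeland score.

S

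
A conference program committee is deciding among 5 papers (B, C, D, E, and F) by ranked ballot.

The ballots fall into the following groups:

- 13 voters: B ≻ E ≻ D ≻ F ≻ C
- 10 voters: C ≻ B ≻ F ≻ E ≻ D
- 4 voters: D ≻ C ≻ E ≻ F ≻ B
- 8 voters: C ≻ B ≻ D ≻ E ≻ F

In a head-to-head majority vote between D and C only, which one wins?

C

Ballots ranking D above C: 13+4 = 17.
Ballots ranking C above D: 10+8 = 18.
C wins the head-to-head, 18–17.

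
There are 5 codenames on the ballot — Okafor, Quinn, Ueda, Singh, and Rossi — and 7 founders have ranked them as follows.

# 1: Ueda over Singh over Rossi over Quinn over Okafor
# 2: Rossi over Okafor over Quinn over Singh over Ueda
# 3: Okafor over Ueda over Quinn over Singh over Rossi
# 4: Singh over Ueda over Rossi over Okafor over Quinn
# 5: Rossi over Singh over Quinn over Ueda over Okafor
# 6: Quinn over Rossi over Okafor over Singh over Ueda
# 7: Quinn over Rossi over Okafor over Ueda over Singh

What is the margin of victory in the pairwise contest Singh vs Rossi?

Ballots ranking Singh above Rossi: 3.
Ballots ranking Rossi above Singh: 4.
Rossi wins 4–3, a margin of 1.

1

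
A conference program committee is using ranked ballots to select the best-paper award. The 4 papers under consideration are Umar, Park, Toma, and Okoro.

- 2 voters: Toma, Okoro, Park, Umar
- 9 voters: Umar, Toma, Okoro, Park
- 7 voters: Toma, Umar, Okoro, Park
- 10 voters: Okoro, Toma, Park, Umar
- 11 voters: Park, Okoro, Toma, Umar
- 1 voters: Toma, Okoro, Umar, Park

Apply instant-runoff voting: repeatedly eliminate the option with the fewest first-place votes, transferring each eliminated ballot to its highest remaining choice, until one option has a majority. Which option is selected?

Round 1: Park 11, Toma 10, Okoro 10, Umar 9. Umar has the fewest and is eliminated.
Round 2: Toma 19, Park 11, Okoro 10. Okoro has the fewest and is eliminated.
Round 3: Toma 29, Park 11. Toma has a majority.

Toma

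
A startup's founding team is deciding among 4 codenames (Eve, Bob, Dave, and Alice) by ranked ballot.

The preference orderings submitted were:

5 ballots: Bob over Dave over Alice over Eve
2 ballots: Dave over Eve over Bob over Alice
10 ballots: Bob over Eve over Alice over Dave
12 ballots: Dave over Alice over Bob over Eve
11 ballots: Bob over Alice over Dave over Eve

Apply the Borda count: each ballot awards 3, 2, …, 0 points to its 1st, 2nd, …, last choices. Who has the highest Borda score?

Borda scores:
  Eve: 5·0 + 2·2 + 10·2 + 12·0 + 11·0 = 24
  Bob: 5·3 + 2·1 + 10·3 + 12·1 + 11·3 = 92
  Dave: 5·2 + 2·3 + 10·0 + 12·3 + 11·1 = 63
  Alice: 5·1 + 2·0 + 10·1 + 12·2 + 11·2 = 61
Bob has the highest total.

Bob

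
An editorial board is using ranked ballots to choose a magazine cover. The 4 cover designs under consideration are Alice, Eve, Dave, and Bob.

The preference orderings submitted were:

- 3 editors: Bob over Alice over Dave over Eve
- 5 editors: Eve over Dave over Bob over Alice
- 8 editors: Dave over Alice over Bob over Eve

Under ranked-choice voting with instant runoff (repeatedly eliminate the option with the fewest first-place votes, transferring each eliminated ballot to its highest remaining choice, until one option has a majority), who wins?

Dave

Round 1: Dave 8, Eve 5, Bob 3, Alice 0. Alice has the fewest and is eliminated.
Round 2: Dave 8, Eve 5, Bob 3. Bob has the fewest and is eliminated.
Round 3: Dave 11, Eve 5. Dave has a majority.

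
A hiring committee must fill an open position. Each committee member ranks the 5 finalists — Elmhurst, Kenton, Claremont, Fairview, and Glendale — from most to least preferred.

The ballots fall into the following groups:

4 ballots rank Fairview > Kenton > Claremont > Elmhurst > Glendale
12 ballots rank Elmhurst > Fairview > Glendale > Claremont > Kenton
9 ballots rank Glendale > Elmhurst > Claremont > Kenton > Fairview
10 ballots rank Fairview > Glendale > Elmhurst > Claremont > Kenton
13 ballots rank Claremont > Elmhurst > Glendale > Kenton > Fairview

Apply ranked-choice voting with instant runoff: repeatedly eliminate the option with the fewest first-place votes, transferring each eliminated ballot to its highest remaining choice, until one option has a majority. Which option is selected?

Elmhurst

Round 1: Fairview 14, Claremont 13, Elmhurst 12, Glendale 9, Kenton 0. Kenton has the fewest and is eliminated.
Round 2: Fairview 14, Claremont 13, Elmhurst 12, Glendale 9. Glendale has the fewest and is eliminated.
Round 3: Elmhurst 21, Fairview 14, Claremont 13. Claremont has the fewest and is eliminated.
Round 4: Elmhurst 34, Fairview 14. Elmhurst has a majority.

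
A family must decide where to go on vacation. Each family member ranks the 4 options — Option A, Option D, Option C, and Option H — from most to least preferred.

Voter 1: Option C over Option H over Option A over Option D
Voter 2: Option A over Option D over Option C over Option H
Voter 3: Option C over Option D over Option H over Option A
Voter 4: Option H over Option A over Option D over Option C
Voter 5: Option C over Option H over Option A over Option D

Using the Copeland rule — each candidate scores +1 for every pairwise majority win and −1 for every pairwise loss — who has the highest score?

Option C

Pairwise results:
  Option A vs Option D: Option A wins 4–1.
  Option A vs Option C: Option C wins 3–2.
  Option A vs Option H: Option H wins 4–1.
  Option D vs Option C: Option C wins 3–2.
  Option D vs Option H: Option H wins 3–2.
  Option C vs Option H: Option C wins 4–1.
Copeland scores (wins − losses):
  Option A: 1 − 2 = -1
  Option D: 0 − 3 = -3
  Option C: 3 − 0 = 3
  Option H: 2 − 1 = 1
Option C has the best Copeland score.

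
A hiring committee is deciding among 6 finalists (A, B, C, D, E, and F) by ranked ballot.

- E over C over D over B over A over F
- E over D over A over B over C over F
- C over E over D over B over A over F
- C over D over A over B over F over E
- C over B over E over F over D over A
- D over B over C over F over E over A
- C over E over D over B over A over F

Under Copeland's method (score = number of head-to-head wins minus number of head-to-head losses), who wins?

Pairwise results:
  A vs B: B wins 5–2.
  A vs C: C wins 6–1.
  A vs D: D wins 7–0.
  A vs E: E wins 6–1.
  A vs F: A wins 5–2.
  B vs C: C wins 5–2.
  B vs D: D wins 6–1.
  B vs E: E wins 4–3.
  B vs F: B wins 7–0.
  C vs D: C wins 5–2.
  C vs E: C wins 5–2.
  C vs F: C wins 7–0.
  D vs E: E wins 5–2.
  D vs F: D wins 6–1.
  E vs F: E wins 5–2.
Copeland scores (wins − losses):
  A: 1 − 4 = -3
  B: 2 − 3 = -1
  C: 5 − 0 = 5
  D: 3 − 2 = 1
  E: 4 − 1 = 3
  F: 0 − 5 = -5
C has the best Copeland score.

C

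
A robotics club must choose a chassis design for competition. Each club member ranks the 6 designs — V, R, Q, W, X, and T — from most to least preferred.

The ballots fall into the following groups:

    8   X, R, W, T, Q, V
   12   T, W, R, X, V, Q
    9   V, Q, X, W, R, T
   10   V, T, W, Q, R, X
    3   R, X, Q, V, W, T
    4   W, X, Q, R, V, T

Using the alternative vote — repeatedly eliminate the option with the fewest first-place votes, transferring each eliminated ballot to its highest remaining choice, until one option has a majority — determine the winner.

X

Round 1: V 19, T 12, X 8, W 4, R 3, Q 0. Q has the fewest and is eliminated.
Round 2: V 19, T 12, X 8, W 4, R 3. R has the fewest and is eliminated.
Round 3: V 19, T 12, X 11, W 4. W has the fewest and is eliminated.
Round 4: V 19, X 15, T 12. T has the fewest and is eliminated.
Round 5: X 27, V 19. X has a majority.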